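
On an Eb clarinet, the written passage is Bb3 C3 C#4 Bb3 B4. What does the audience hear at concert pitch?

Db4 Eb3 E4 Db4 D5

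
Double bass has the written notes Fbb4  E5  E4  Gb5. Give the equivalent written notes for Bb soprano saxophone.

Gbb3 F#4 F#3 Ab4

First find concert pitch: the double bass sounds a perfect octave below written, so Fbb4 E5 E4 Gb5 sounds Fbb3 E4 E3 Gb4.
Then write for Bb soprano saxophone: it sounds a major second below written, so the part must be a major second above concert.
Fbb3 → Gbb3
E4 → F#4
E3 → F#3
Gb4 → Ab4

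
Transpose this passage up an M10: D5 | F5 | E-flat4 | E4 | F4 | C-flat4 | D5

F#6 A6 G5 G#5 A5 Eb5 F#6

A major tenth up from D5 gives F#6.
F5: a tenth up reaches A, and 16 semitones makes it A6.
Eb4: a tenth up reaches G, and 16 semitones makes it G5.
E4: a tenth up reaches G, and 16 semitones makes it G#5.
F4 up a major tenth is A5.
A major tenth up from Cb4 gives Eb5.
D5: a tenth up reaches F, and 16 semitones makes it F#6.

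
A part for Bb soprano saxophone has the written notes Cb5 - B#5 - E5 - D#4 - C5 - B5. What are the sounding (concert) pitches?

Bbb4 A#5 D5 C#4 Bb4 A5

The Bb soprano saxophone sounds a major second below written, so transpose each written note down a major second.
Cb5 -> Bbb4
B#5 -> A#5
E5 -> D5
D#4 -> C#4
C5 -> Bb4
B5 -> A5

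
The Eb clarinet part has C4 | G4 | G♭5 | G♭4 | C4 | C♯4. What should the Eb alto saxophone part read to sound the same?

C5 G5 Gb6 Gb5 C5 C#5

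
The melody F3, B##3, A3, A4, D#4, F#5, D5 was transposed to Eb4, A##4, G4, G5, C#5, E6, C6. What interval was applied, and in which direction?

Take the first pair: F3 → Eb4. F to E spans 7 letter names, so the interval is some kind of seventh.
F3 to Eb4 is 10 semitones, which makes it a minor seventh; the second version is higher, so the direction is up.
Checking another pair — D5 → C6 — gives the same interval.

up a minor seventh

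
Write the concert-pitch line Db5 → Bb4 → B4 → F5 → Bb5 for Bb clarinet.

Written C4 sounds as Bb3 on the Bb clarinet, so concert pitches are written a major second up.
Db5 to Eb5
Bb4 to C5
B4 to C#5
F5 to G5
Bb5 to C6

Eb5 C5 C#5 G5 C6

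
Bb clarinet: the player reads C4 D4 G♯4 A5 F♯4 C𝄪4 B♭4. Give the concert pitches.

Written C4 on the Bb clarinet sounds as Bb3, a major second lower; apply that shift to every note.
C4 to Bb3
D4 to C4
G#4 to F#4
A5 to G5
F#4 to E4
C##4 to B#3
Bb4 to Ab4

Bb3 C4 F#4 G5 E4 B#3 Ab4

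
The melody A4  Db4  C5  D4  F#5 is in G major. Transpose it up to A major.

B4 Eb4 D5 E4 G#5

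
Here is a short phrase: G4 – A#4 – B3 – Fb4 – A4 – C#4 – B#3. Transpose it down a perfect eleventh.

D3 E#3 F#2 Cb3 E3 G#2 F##2

A perfect eleventh down from G4 gives D3.
A perfect eleventh down from A#4 gives E#3.
B3: an eleventh down reaches F, and 17 semitones makes it F#2.
Fb4 down a perfect eleventh is Cb3.
A4 down a perfect eleventh is E3.
C#4: an eleventh down reaches G, and 17 semitones makes it G#2.
B#3: an eleventh down reaches F, and 17 semitones makes it F##2.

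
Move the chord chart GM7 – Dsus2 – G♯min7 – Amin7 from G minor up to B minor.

BM7 F#sus2 B#min7 C#min7

G minor up to B minor is a major third; each chord root moves by that interval while the quality stays the same.
GM7: root G up a major third → B, giving BM7.
Dsus2: root D up a major third → F#, giving F#sus2.
G♯min7: root G♯ up a major third → B#, giving B#min7.
Amin7: root A up a major third → C#, giving C#min7.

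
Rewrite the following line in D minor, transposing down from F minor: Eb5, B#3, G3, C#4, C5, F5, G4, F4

C5 G##3 E3 A#3 A4 D5 E4 D4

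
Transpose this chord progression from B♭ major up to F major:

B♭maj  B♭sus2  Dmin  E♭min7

B♭ major up to F major is a perfect fifth; each chord root moves by that interval while the quality stays the same.
B♭maj: root B♭ up a perfect fifth → F, giving Fmaj.
B♭sus2: root B♭ up a perfect fifth → F, giving Fsus2.
Dmin: root D up a perfect fifth → A, giving Amin.
E♭min7: root E♭ up a perfect fifth → Bb, giving Bbmin7.

Fmaj Fsus2 Amin Bbmin7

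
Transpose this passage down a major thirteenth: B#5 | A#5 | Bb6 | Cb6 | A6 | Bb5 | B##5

B#5: a thirteenth down reaches D, and 21 semitones makes it D#4.
A#5 down a major thirteenth is C#4.
Bb6 down a major thirteenth is Db5.
Cb6: a thirteenth down reaches E, and 21 semitones makes it Ebb4.
A6: a thirteenth down reaches C, and 21 semitones makes it C5.
Bb5: a thirteenth down reaches D, and 21 semitones makes it Db4.
B##5 down a major thirteenth is D##4.

D#4 C#4 Db5 Ebb4 C5 Db4 D##4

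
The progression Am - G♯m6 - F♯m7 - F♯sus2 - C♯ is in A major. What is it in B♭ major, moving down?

Bbm Am6 Gm7 Gsus2 D

A major down to B♭ major is a major seventh; each chord root moves by that interval while the quality stays the same.
Am: root A down a major seventh → Bb, giving Bbm.
G♯m6: root G♯ down a major seventh → A, giving Am6.
F♯m7: root F♯ down a major seventh → G, giving Gm7.
F♯sus2: root F♯ down a major seventh → G, giving Gsus2.
C♯: root C♯ down a major seventh → D, giving D.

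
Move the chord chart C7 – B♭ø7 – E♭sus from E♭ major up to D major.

E♭ major up to D major is a major seventh; each chord root moves by that interval while the quality stays the same.
C7: root C up a major seventh → B, giving B7.
B♭ø7: root B♭ up a major seventh → A, giving Aø7.
E♭sus: root E♭ up a major seventh → D, giving Dsus.

B7 Aø7 Dsus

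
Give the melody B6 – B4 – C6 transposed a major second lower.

B6: a second down reaches A, and 2 semitones makes it A6.
B4 down a major second is A4.
A major second down from C6 gives Bb5.

A6 A4 Bb5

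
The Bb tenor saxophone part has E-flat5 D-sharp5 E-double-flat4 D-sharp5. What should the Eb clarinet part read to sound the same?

Bb3 A#3 Bbb2 A#3

First find concert pitch: the Bb tenor saxophone sounds a major ninth below written, so E-flat5 D-sharp5 E-double-flat4 D-sharp5 sounds Db4 C#4 Dbb3 C#4.
Then write for Eb clarinet: it sounds a minor third above written, so the part must be a minor third below concert.
Db4 → Bb3
C#4 → A#3
Dbb3 → Bbb2
C#4 → A#3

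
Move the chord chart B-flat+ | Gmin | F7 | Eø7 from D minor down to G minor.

Eb+ Cmin Bb7 Aø7

D minor down to G minor is a perfect fifth; each chord root moves by that interval while the quality stays the same.
B-flat+: root B-flat down a perfect fifth → Eb, giving Eb+.
Gmin: root G down a perfect fifth → C, giving Cmin.
F7: root F down a perfect fifth → Bb, giving Bb7.
Eø7: root E down a perfect fifth → A, giving Aø7.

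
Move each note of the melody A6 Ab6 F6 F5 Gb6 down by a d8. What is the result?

A#5 A5 F#5 F#4 G5

A6 -> A#5
Ab6 -> A5
F6 -> F#5
F5 -> F#4
Gb6 -> G5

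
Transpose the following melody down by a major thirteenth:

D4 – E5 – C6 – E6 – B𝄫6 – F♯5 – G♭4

F2 G3 Eb4 G4 Dbb5 A3 Bbb2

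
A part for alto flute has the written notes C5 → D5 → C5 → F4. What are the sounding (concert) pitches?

The alto flute sounds a perfect fourth below written, so transpose each written note down a perfect fourth.
C5 to G4
D5 to A4
C5 to G4
F4 to C4

G4 A4 G4 C4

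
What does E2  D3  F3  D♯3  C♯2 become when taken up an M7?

D#3 C#4 E4 C##4 B#2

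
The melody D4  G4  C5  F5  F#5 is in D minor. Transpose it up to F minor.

From D up to F is a minor third; apply that to each pitch.
D4 becomes F4
G4 becomes Bb4
C5 becomes Eb5
F5 becomes Ab5
F#5 becomes A5

F4 Bb4 Eb5 Ab5 A5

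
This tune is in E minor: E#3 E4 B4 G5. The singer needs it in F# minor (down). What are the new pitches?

F##2 F#3 C#4 A4

From E down to F# is a minor seventh; apply that to each pitch.
E#3 to F##2
E4 to F#3
B4 to C#4
G5 to A4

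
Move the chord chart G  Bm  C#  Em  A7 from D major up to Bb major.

Eb Gm A Cm F7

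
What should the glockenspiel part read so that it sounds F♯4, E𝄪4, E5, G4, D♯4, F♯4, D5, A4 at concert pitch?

F#2 E##2 E3 G2 D#2 F#2 D3 A2

Written C4 sounds as C6 on the glockenspiel, so concert pitches are written a perfect fifteenth down.
F#4 -> F#2
E##4 -> E##2
E5 -> E3
G4 -> G2
D#4 -> D#2
F#4 -> F#2
D5 -> D3
A4 -> A2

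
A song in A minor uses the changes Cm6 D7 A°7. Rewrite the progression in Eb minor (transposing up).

A minor up to Eb minor is a diminished fifth; each chord root moves by that interval while the quality stays the same.
Cm6: root C up a diminished fifth → Gb, giving Gbm6.
D7: root D up a diminished fifth → Ab, giving Ab7.
A°7: root A up a diminished fifth → Eb, giving Eb°7.

Gbm6 Ab7 Eb°7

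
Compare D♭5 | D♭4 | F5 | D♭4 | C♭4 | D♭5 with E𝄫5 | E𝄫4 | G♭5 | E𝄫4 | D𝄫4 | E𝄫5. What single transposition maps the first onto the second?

Take the first pair: Db5 → Ebb5. D to E spans 2 letter names, so the interval is some kind of second.
Db5 to Ebb5 is 1 semitone, which makes it a minor second; the second version is higher, so the direction is up.
Checking another pair — Db5 → Ebb5 — gives the same interval.

up a minor second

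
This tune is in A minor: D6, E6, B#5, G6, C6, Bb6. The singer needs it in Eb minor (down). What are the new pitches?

Ab5 Bb5 F#5 Db6 Gb5 Fb6

A minor to Eb minor down is an augmented fourth, so every note moves down by that interval.
D6 gives Ab5
E6 gives Bb5
B#5 gives F#5
G6 gives Db6
C6 gives Gb5
Bb6 gives Fb6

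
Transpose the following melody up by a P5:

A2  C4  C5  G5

A perfect fifth up from A2 gives E3.
A perfect fifth up from C4 gives G4.
C5 up a perfect fifth is G5.
G5 up a perfect fifth is D6.

E3 G4 G5 D6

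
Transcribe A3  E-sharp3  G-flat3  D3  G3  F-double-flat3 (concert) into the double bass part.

A4 E#4 Gb4 D4 G4 Fbb4

The double bass sounds a perfect octave below written, so the written part must be a perfect octave above concert — transpose each note up.
A3 becomes A4
E#3 becomes E#4
Gb3 becomes Gb4
D3 becomes D4
G3 becomes G4
Fbb3 becomes Fbb4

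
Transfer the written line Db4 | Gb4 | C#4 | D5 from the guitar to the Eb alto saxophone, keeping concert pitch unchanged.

Bb3 Eb4 A#3 B4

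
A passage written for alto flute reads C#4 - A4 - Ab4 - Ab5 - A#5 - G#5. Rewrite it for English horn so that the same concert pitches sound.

D#4 B4 Bb4 Bb5 B#5 A#5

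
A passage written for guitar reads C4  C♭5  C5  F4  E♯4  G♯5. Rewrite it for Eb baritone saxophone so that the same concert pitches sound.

First find concert pitch: the guitar sounds a perfect octave below written, so C4 C♭5 C5 F4 E♯4 G♯5 sounds C3 Cb4 C4 F3 E#3 G#4.
Then write for Eb baritone saxophone: it sounds a major thirteenth below written, so the part must be a major thirteenth above concert.
C3 → A4
Cb4 → Ab5
C4 → A5
F3 → D5
E#3 → C##5
G#4 → E#6

A4 Ab5 A5 D5 C##5 E#6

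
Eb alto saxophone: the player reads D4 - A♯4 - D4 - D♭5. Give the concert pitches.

The Eb alto saxophone sounds a major sixth below written, so transpose each written note down a major sixth.
D4 gives F3
A#4 gives C#4
D4 gives F3
Db5 gives Fb4

F3 C#4 F3 Fb4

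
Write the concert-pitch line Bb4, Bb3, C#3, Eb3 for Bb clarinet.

C5 C4 D#3 F3

Written C4 sounds as Bb3 on the Bb clarinet, so concert pitches are written a major second up.
Bb4 gives C5
Bb3 gives C4
C#3 gives D#3
Eb3 gives F3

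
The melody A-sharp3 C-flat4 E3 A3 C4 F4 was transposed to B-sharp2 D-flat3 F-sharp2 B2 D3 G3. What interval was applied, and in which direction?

down a minor seventh

Take the first pair: A#3 → B#2. A to B spans 7 letter names, so the interval is some kind of seventh.
B#2 to A#3 is 10 semitones, which makes it a minor seventh; the second version is lower, so the direction is down.
Checking another pair — F4 → G3 — gives the same interval.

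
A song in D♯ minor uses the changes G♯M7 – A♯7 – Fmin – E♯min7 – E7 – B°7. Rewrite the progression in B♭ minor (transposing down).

D♯ minor down to B♭ minor is an augmented third; each chord root moves by that interval while the quality stays the same.
G♯M7: root G♯ down an augmented third → Eb, giving EbM7.
A♯7: root A♯ down an augmented third → F, giving F7.
Fmin: root F down an augmented third → Dbb, giving Dbbmin.
E♯min7: root E♯ down an augmented third → C, giving Cmin7.
E7: root E down an augmented third → Cb, giving Cb7.
B°7: root B down an augmented third → Gb, giving Gb°7.

EbM7 F7 Dbbmin Cmin7 Cb7 Gb°7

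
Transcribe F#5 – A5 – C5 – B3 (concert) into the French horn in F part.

Written C4 sounds as F3 on the French horn in F, so concert pitches are written a perfect fifth up.
F#5 -> C#6
A5 -> E6
C5 -> G5
B3 -> F#4

C#6 E6 G5 F#4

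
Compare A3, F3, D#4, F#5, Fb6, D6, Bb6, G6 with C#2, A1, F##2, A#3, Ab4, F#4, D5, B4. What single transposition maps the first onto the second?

down a minor thirteenth

Take the first pair: A3 → C#2. A to C spans 13 letter names, so the interval is some kind of thirteenth.
C#2 to A3 is 20 semitones, which makes it a minor thirteenth; the second version is lower, so the direction is down.
Checking another pair — G6 → B4 — gives the same interval.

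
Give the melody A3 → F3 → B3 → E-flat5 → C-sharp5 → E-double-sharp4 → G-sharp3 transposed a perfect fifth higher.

A3 gives E4
F3 gives C4
B3 gives F#4
Eb5 gives Bb5
C#5 gives G#5
E##4 gives B##4
G#3 gives D#4

E4 C4 F#4 Bb5 G#5 B##4 D#4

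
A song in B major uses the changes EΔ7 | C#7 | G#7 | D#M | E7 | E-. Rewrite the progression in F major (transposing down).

BbΔ7 G7 D7 AM Bb7 Bb-

B major down to F major is an augmented fourth; each chord root moves by that interval while the quality stays the same.
EΔ7: root E down an augmented fourth → Bb, giving BbΔ7.
C#7: root C# down an augmented fourth → G, giving G7.
G#7: root G# down an augmented fourth → D, giving D7.
D#M: root D# down an augmented fourth → A, giving AM.
E7: root E down an augmented fourth → Bb, giving Bb7.
E-: root E down an augmented fourth → Bb, giving Bb-.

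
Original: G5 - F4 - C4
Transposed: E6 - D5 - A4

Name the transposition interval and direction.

Take the first pair: G5 → E6. G to E spans 6 letter names, so the interval is some kind of sixth.
G5 to E6 is 9 semitones, which makes it a major sixth; the second version is higher, so the direction is up.
Checking another pair — C4 → A4 — gives the same interval.

up a major sixth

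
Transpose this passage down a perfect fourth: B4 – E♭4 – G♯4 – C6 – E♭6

F#4 Bb3 D#4 G5 Bb5

B4 down a perfect fourth is F#4.
Eb4: a fourth down reaches B, and 5 semitones makes it Bb3.
A perfect fourth down from G#4 gives D#4.
C6: a fourth down reaches G, and 5 semitones makes it G5.
Eb6 down a perfect fourth is Bb5.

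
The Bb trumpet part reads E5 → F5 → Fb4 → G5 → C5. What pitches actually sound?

D5 Eb5 Ebb4 F5 Bb4

Written C4 on the Bb trumpet sounds as Bb3, a major second lower; apply that shift to every note.
E5 gives D5
F5 gives Eb5
Fb4 gives Ebb4
G5 gives F5
C5 gives Bb4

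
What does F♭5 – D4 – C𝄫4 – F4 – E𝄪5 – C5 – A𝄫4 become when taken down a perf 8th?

Fb4 D3 Cbb3 F3 E##4 C4 Abb3

Fb5 down a perfect octave is Fb4.
D4 down a perfect octave is D3.
A perfect octave down from Cbb4 gives Cbb3.
F4: an octave down reaches F, and 12 semitones makes it F3.
E##5: an octave down reaches E, and 12 semitones makes it E##4.
A perfect octave down from C5 gives C4.
Abb4: an octave down reaches A, and 12 semitones makes it Abb3.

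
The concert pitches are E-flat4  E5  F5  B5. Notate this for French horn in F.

Bb4 B5 C6 F#6

Written C4 sounds as F3 on the French horn in F, so concert pitches are written a perfect fifth up.
Eb4 to Bb4
E5 to B5
F5 to C6
B5 to F#6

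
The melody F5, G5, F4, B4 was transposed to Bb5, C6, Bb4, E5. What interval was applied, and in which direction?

up a perfect fourth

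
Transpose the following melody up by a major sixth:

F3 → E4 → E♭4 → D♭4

F3 -> D4
E4 -> C#5
Eb4 -> C5
Db4 -> Bb4

D4 C#5 C5 Bb4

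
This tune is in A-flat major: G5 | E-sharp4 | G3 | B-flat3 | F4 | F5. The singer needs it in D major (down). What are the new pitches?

From A-flat down to D is a diminished fifth; apply that to each pitch.
G5 to C#5
E#4 to A##3
G3 to C#3
Bb3 to E3
F4 to B3
F5 to B4

C#5 A##3 C#3 E3 B3 B4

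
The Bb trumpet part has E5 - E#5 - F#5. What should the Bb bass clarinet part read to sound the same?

First find concert pitch: the Bb trumpet sounds a major second below written, so E5 E#5 F#5 sounds D5 D#5 E5.
Then write for Bb bass clarinet: it sounds a major ninth below written, so the part must be a major ninth above concert.
D5 → E6
D#5 → E#6
E5 → F#6

E6 E#6 F#6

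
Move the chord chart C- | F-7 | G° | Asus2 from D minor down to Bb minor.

D minor down to Bb minor is a major third; each chord root moves by that interval while the quality stays the same.
C-: root C down a major third → Ab, giving Ab-.
F-7: root F down a major third → Db, giving Db-7.
G°: root G down a major third → Eb, giving Eb°.
Asus2: root A down a major third → F, giving Fsus2.

Ab- Db-7 Eb° Fsus2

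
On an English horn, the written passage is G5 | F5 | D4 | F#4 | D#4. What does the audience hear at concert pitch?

Written C4 on the English horn sounds as F3, a perfect fifth lower; apply that shift to every note.
G5 to C5
F5 to Bb4
D4 to G3
F#4 to B3
D#4 to G#3

C5 Bb4 G3 B3 G#3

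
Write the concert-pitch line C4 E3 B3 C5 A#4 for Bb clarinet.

D4 F#3 C#4 D5 B#4

Written C4 sounds as Bb3 on the Bb clarinet, so concert pitches are written a major second up.
C4 -> D4
E3 -> F#3
B3 -> C#4
C5 -> D5
A#4 -> B#4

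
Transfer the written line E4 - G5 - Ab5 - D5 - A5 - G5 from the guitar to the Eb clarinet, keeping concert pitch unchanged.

C#3 E4 F4 B3 F#4 E4

First find concert pitch: the guitar sounds a perfect octave below written, so E4 G5 Ab5 D5 A5 G5 sounds E3 G4 Ab4 D4 A4 G4.
Then write for Eb clarinet: it sounds a minor third above written, so the part must be a minor third below concert.
E3 → C#3
G4 → E4
Ab4 → F4
D4 → B3
A4 → F#4
G4 → E4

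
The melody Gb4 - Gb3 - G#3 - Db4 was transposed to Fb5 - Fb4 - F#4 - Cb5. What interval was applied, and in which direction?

From Gb4 to Fb5 is 7 letter names — a seventh of some quality.
Gb4 to Fb5 is 10 semitones, which makes it a minor seventh; the second version is higher, so the direction is up.
Checking another pair — Db4 → Cb5 — gives the same interval.

up a minor seventh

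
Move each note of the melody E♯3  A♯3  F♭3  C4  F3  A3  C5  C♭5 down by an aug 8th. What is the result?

E2 A2 Fbb2 Cb3 Fb2 Ab2 Cb4 Cbb4

E#3 gives E2
A#3 gives A2
Fb3 gives Fbb2
C4 gives Cb3
F3 gives Fb2
A3 gives Ab2
C5 gives Cb4
Cb5 gives Cbb4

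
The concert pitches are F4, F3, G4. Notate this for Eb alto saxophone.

D5 D4 E5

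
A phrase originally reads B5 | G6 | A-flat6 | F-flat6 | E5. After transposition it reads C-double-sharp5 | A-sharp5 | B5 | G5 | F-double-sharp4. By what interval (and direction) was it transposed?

down a diminished seventh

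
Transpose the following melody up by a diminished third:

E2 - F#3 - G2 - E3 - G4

E2 → Gb2
F#3 → Ab3
G2 → Bbb2
E3 → Gb3
G4 → Bbb4

Gb2 Ab3 Bbb2 Gb3 Bbb4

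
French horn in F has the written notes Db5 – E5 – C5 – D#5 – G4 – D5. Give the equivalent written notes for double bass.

First find concert pitch: the French horn in F sounds a perfect fifth below written, so Db5 E5 C5 D#5 G4 D5 sounds Gb4 A4 F4 G#4 C4 G4.
Then write for double bass: it sounds a perfect octave below written, so the part must be a perfect octave above concert.
Gb4 → Gb5
A4 → A5
F4 → F5
G#4 → G#5
C4 → C5
G4 → G5

Gb5 A5 F5 G#5 C5 G5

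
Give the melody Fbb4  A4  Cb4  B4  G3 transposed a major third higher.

A major third up from Fbb4 gives Abb4.
A major third up from A4 gives C#5.
Cb4: a third up reaches E, and 4 semitones makes it Eb4.
B4 up a major third is D#5.
A major third up from G3 gives B3.

Abb4 C#5 Eb4 D#5 B3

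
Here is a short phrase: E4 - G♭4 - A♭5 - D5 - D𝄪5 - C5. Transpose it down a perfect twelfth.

A2 Cb3 Db4 G3 G##3 F3

A perfect twelfth down from E4 gives A2.
Gb4 down a perfect twelfth is Cb3.
Ab5 down a perfect twelfth is Db4.
A perfect twelfth down from D5 gives G3.
D##5 down a perfect twelfth is G##3.
A perfect twelfth down from C5 gives F3.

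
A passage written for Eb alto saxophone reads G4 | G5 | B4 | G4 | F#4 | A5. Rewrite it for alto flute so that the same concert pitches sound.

First find concert pitch: the Eb alto saxophone sounds a major sixth below written, so G4 G5 B4 G4 F#4 A5 sounds Bb3 Bb4 D4 Bb3 A3 C5.
Then write for alto flute: it sounds a perfect fourth below written, so the part must be a perfect fourth above concert.
Bb3 → Eb4
Bb4 → Eb5
D4 → G4
Bb3 → Eb4
A3 → D4
C5 → F5

Eb4 Eb5 G4 Eb4 D4 F5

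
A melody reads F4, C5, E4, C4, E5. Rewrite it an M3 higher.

A4 E5 G#4 E4 G#5

F4 → A4
C5 → E5
E4 → G#4
C4 → E4
E5 → G#5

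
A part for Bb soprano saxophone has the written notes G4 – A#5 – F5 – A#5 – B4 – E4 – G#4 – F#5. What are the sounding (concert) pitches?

The Bb soprano saxophone sounds a major second below written, so transpose each written note down a major second.
G4 becomes F4
A#5 becomes G#5
F5 becomes Eb5
A#5 becomes G#5
B4 becomes A4
E4 becomes D4
G#4 becomes F#4
F#5 becomes E5

F4 G#5 Eb5 G#5 A4 D4 F#4 E5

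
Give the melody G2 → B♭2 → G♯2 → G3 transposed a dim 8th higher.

G2 up a diminished octave is Gb3.
A diminished octave up from Bb2 gives Bbb3.
G#2: an octave up reaches G, and 11 semitones makes it G3.
G3 up a diminished octave is Gb4.

Gb3 Bbb3 G3 Gb4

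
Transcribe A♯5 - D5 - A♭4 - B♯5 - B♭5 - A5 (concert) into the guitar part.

A#6 D6 Ab5 B#6 Bb6 A6

Written C4 sounds as C3 on the guitar, so concert pitches are written a perfect octave up.
A#5 → A#6
D5 → D6
Ab4 → Ab5
B#5 → B#6
Bb5 → Bb6
A5 → A6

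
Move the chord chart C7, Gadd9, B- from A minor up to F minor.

Ab7 Ebadd9 G-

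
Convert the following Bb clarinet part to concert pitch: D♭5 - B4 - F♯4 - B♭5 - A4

Cb5 A4 E4 Ab5 G4

The Bb clarinet sounds a major second below written, so transpose each written note down a major second.
Db5 becomes Cb5
B4 becomes A4
F#4 becomes E4
Bb5 becomes Ab5
A4 becomes G4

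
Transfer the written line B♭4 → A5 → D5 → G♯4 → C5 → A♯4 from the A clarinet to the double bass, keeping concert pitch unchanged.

First find concert pitch: the A clarinet sounds a minor third below written, so B♭4 A5 D5 G♯4 C5 A♯4 sounds G4 F#5 B4 E#4 A4 F##4.
Then write for double bass: it sounds a perfect octave below written, so the part must be a perfect octave above concert.
G4 → G5
F#5 → F#6
B4 → B5
E#4 → E#5
A4 → A5
F##4 → F##5

G5 F#6 B5 E#5 A5 F##5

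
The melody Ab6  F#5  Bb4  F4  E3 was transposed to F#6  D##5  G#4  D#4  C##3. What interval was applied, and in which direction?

down a diminished third

Take the first pair: Ab6 → F#6. A to F spans 3 letter names, so the interval is some kind of third.
F#6 to Ab6 is 2 semitones, which makes it a diminished third; the second version is lower, so the direction is down.
Checking another pair — E3 → C##3 — gives the same interval.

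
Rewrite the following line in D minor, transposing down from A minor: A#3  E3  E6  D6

From A down to D is a perfect fifth; apply that to each pitch.
A#3 → D#3
E3 → A2
E6 → A5
D6 → G5

D#3 A2 A5 G5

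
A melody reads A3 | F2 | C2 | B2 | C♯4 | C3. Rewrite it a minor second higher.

A3 to Bb3
F2 to Gb2
C2 to Db2
B2 to C3
C#4 to D4
C3 to Db3

Bb3 Gb2 Db2 C3 D4 Db3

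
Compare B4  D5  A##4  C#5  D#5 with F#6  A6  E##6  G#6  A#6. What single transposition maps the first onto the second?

Take the first pair: B4 → F#6. B to F spans 12 letter names, so the interval is some kind of twelfth.
B4 to F#6 is 19 semitones, which makes it a perfect twelfth; the second version is higher, so the direction is up.
Checking another pair — D#5 → A#6 — gives the same interval.

up a perfect twelfth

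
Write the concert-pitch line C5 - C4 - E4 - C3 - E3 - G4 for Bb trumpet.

D5 D4 F#4 D3 F#3 A4

Written C4 sounds as Bb3 on the Bb trumpet, so concert pitches are written a major second up.
C5 to D5
C4 to D4
E4 to F#4
C3 to D3
E3 to F#3
G4 to A4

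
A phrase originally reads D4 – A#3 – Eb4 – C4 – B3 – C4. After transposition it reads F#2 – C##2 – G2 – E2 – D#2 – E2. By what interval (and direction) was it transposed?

down a minor thirteenth

Take the first pair: D4 → F#2. D to F spans 13 letter names, so the interval is some kind of thirteenth.
F#2 to D4 is 20 semitones, which makes it a minor thirteenth; the second version is lower, so the direction is down.
Checking another pair — C4 → E2 — gives the same interval.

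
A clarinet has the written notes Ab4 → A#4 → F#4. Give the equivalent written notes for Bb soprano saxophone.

G4 G##4 E#4

First find concert pitch: the A clarinet sounds a minor third below written, so Ab4 A#4 F#4 sounds F4 F##4 D#4.
Then write for Bb soprano saxophone: it sounds a major second below written, so the part must be a major second above concert.
F4 → G4
F##4 → G##4
D#4 → E#4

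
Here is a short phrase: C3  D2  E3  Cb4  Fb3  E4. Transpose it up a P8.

C4 D3 E4 Cb5 Fb4 E5

C3 up a perfect octave is C4.
D2: an octave up reaches D, and 12 semitones makes it D3.
E3: an octave up reaches E, and 12 semitones makes it E4.
A perfect octave up from Cb4 gives Cb5.
Fb3: an octave up reaches F, and 12 semitones makes it Fb4.
E4: an octave up reaches E, and 12 semitones makes it E5.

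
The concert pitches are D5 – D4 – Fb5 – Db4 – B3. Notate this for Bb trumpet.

E5 E4 Gb5 Eb4 C#4

The Bb trumpet sounds a major second below written, so the written part must be a major second above concert — transpose each note up.
D5 becomes E5
D4 becomes E4
Fb5 becomes Gb5
Db4 becomes Eb4
B3 becomes C#4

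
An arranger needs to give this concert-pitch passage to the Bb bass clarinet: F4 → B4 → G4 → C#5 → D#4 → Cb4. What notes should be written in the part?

G5 C#6 A5 D#6 E#5 Db5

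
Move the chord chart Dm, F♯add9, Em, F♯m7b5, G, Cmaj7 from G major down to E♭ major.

Bbm Dadd9 Cm Dm7b5 Eb Abmaj7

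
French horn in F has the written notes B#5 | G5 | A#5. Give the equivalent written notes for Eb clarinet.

First find concert pitch: the French horn in F sounds a perfect fifth below written, so B#5 G5 A#5 sounds E#5 C5 D#5.
Then write for Eb clarinet: it sounds a minor third above written, so the part must be a minor third below concert.
E#5 → C##5
C5 → A4
D#5 → B#4

C##5 A4 B#4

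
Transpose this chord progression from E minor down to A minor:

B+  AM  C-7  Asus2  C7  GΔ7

E+ DM F-7 Dsus2 F7 CΔ7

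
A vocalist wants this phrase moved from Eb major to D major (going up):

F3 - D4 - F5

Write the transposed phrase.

E4 C#5 E6

Eb major to D major up is a major seventh, so every note moves up by that interval.
F3 gives E4
D4 gives C#5
F5 gives E6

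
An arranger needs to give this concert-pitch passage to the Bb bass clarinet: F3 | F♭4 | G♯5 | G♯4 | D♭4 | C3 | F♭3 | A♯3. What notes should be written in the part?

Written C4 sounds as Bb2 on the Bb bass clarinet, so concert pitches are written a major ninth up.
F3 becomes G4
Fb4 becomes Gb5
G#5 becomes A#6
G#4 becomes A#5
Db4 becomes Eb5
C3 becomes D4
Fb3 becomes Gb4
A#3 becomes B#4

G4 Gb5 A#6 A#5 Eb5 D4 Gb4 B#4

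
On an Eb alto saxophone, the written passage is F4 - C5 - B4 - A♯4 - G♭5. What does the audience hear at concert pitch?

Ab3 Eb4 D4 C#4 Bbb4

The Eb alto saxophone sounds a major sixth below written, so transpose each written note down a major sixth.
F4 gives Ab3
C5 gives Eb4
B4 gives D4
A#4 gives C#4
Gb5 gives Bbb4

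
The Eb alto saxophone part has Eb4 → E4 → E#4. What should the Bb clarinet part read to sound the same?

Ab3 A3 A#3

First find concert pitch: the Eb alto saxophone sounds a major sixth below written, so Eb4 E4 E#4 sounds Gb3 G3 G#3.
Then write for Bb clarinet: it sounds a major second below written, so the part must be a major second above concert.
Gb3 → Ab3
G3 → A3
G#3 → A#3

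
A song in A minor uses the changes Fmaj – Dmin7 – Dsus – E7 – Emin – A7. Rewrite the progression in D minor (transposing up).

Bbmaj Gmin7 Gsus A7 Amin D7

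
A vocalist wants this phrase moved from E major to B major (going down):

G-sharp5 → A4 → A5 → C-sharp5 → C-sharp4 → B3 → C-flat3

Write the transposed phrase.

From E down to B is a perfect fourth; apply that to each pitch.
G#5 becomes D#5
A4 becomes E4
A5 becomes E5
C#5 becomes G#4
C#4 becomes G#3
B3 becomes F#3
Cb3 becomes Gb2

D#5 E4 E5 G#4 G#3 F#3 Gb2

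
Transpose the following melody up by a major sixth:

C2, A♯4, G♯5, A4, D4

A2 F##5 E#6 F#5 B4

C2 gives A2
A#4 gives F##5
G#5 gives E#6
A4 gives F#5
D4 gives B4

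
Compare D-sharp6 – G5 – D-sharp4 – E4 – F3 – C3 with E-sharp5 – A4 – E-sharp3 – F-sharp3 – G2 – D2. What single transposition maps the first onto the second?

From D#6 to E#5 is 7 letter names — a seventh of some quality.
E#5 to D#6 is 10 semitones, which makes it a minor seventh; the second version is lower, so the direction is down.
Checking another pair — C3 → D2 — gives the same interval.

down a minor seventh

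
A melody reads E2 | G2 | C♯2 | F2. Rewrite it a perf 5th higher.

B2 D3 G#2 C3

E2 gives B2
G2 gives D3
C#2 gives G#2
F2 gives C3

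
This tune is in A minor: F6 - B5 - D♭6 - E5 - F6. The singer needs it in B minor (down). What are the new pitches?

G5 C#5 Eb5 F#4 G5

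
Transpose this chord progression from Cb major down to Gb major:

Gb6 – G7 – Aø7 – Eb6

Db6 D7 Eø7 Bb6

Cb major down to Gb major is a perfect fourth; each chord root moves by that interval while the quality stays the same.
Gb6: root Gb down a perfect fourth → Db, giving Db6.
G7: root G down a perfect fourth → D, giving D7.
Aø7: root A down a perfect fourth → E, giving Eø7.
Eb6: root Eb down a perfect fourth → Bb, giving Bb6.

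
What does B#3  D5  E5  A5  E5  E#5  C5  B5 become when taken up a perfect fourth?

E#4 G5 A5 D6 A5 A#5 F5 E6

B#3 → E#4
D5 → G5
E5 → A5
A5 → D6
E5 → A5
E#5 → A#5
C5 → F5
B5 → E6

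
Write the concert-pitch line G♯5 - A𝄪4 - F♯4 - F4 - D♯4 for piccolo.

G#4 A##3 F#3 F3 D#3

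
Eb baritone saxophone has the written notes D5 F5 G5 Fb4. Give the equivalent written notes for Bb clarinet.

First find concert pitch: the Eb baritone saxophone sounds a major thirteenth below written, so D5 F5 G5 Fb4 sounds F3 Ab3 Bb3 Abb2.
Then write for Bb clarinet: it sounds a major second below written, so the part must be a major second above concert.
F3 → G3
Ab3 → Bb3
Bb3 → C4
Abb2 → Bbb2

G3 Bb3 C4 Bbb2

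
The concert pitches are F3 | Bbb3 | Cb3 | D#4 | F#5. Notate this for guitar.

Written C4 sounds as C3 on the guitar, so concert pitches are written a perfect octave up.
F3 gives F4
Bbb3 gives Bbb4
Cb3 gives Cb4
D#4 gives D#5
F#5 gives F#6

F4 Bbb4 Cb4 D#5 F#6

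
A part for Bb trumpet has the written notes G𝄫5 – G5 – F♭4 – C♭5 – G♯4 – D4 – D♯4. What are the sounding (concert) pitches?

The Bb trumpet sounds a major second below written, so transpose each written note down a major second.
Gbb5 to Fbb5
G5 to F5
Fb4 to Ebb4
Cb5 to Bbb4
G#4 to F#4
D4 to C4
D#4 to C#4

Fbb5 F5 Ebb4 Bbb4 F#4 C4 C#4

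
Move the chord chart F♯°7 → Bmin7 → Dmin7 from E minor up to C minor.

D°7 Gmin7 Bbmin7

E minor up to C minor is a minor sixth; each chord root moves by that interval while the quality stays the same.
F♯°7: root F♯ up a minor sixth → D, giving D°7.
Bmin7: root B up a minor sixth → G, giving Gmin7.
Dmin7: root D up a minor sixth → Bb, giving Bbmin7.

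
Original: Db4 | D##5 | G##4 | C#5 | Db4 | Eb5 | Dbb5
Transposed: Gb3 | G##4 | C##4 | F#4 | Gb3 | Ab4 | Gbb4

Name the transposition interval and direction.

down a perfect fifth

From Db4 to Gb3 is 5 letter names — a fifth of some quality.
Gb3 to Db4 is 7 semitones, which makes it a perfect fifth; the second version is lower, so the direction is down.
Checking another pair — Dbb5 → Gbb4 — gives the same interval.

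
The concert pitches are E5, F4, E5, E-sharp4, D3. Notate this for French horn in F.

Written C4 sounds as F3 on the French horn in F, so concert pitches are written a perfect fifth up.
E5 → B5
F4 → C5
E5 → B5
E#4 → B#4
D3 → A3

B5 C5 B5 B#4 A3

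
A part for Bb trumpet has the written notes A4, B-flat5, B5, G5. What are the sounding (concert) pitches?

G4 Ab5 A5 F5

Written C4 on the Bb trumpet sounds as Bb3, a major second lower; apply that shift to every note.
A4 → G4
Bb5 → Ab5
B5 → A5
G5 → F5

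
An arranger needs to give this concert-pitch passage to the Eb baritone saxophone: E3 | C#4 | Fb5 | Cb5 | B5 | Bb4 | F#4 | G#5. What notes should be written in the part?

Written C4 sounds as Eb2 on the Eb baritone saxophone, so concert pitches are written a major thirteenth up.
E3 gives C#5
C#4 gives A#5
Fb5 gives Db7
Cb5 gives Ab6
B5 gives G#7
Bb4 gives G6
F#4 gives D#6
G#5 gives E#7

C#5 A#5 Db7 Ab6 G#7 G6 D#6 E#7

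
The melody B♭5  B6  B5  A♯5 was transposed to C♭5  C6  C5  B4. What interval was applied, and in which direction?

down a major seventh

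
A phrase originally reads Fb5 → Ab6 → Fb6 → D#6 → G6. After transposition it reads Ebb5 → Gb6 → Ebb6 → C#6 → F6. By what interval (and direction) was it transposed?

Take the first pair: Fb5 → Ebb5. F to E spans 2 letter names, so the interval is some kind of second.
Ebb5 to Fb5 is 2 semitones, which makes it a major second; the second version is lower, so the direction is down.
Checking another pair — G6 → F6 — gives the same interval.

down a major second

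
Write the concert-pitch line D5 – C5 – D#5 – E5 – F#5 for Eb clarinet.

B4 A4 B#4 C#5 D#5

Written C4 sounds as Eb4 on the Eb clarinet, so concert pitches are written a minor third down.
D5 → B4
C5 → A4
D#5 → B#4
E5 → C#5
F#5 → D#5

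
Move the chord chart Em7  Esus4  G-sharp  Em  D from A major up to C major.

A major up to C major is a minor third; each chord root moves by that interval while the quality stays the same.
Em7: root E up a minor third → G, giving Gm7.
Esus4: root E up a minor third → G, giving Gsus4.
G-sharp: root G-sharp up a minor third → B, giving B.
Em: root E up a minor third → G, giving Gm.
D: root D up a minor third → F, giving F.

Gm7 Gsus4 B Gm F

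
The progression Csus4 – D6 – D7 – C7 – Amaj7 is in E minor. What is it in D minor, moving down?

Bbsus4 C6 C7 Bb7 Gmaj7

E minor down to D minor is a major second; each chord root moves by that interval while the quality stays the same.
Csus4: root C down a major second → Bb, giving Bbsus4.
D6: root D down a major second → C, giving C6.
D7: root D down a major second → C, giving C7.
C7: root C down a major second → Bb, giving Bb7.
Amaj7: root A down a major second → G, giving Gmaj7.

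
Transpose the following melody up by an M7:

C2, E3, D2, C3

B2 D#4 C#3 B3

C2 up a major seventh is B2.
A major seventh up from E3 gives D#4.
A major seventh up from D2 gives C#3.
C3 up a major seventh is B3.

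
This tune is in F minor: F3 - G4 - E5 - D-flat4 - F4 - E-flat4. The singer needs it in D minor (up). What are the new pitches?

D4 E5 C#6 Bb4 D5 C5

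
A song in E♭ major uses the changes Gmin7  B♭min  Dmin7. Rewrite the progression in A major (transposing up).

C#min7 Emin G#min7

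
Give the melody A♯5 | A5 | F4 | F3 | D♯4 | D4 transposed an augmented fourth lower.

An augmented fourth down from A#5 gives E5.
A5: a fourth down reaches E, and 6 semitones makes it Eb5.
F4 down an augmented fourth is Cb4.
An augmented fourth down from F3 gives Cb3.
D#4: a fourth down reaches A, and 6 semitones makes it A3.
D4: a fourth down reaches A, and 6 semitones makes it Ab3.

E5 Eb5 Cb4 Cb3 A3 Ab3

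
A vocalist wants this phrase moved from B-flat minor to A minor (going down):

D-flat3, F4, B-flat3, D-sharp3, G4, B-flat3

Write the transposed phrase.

C3 E4 A3 C##3 F#4 A3

From B-flat down to A is a minor second; apply that to each pitch.
Db3 -> C3
F4 -> E4
Bb3 -> A3
D#3 -> C##3
G4 -> F#4
Bb3 -> A3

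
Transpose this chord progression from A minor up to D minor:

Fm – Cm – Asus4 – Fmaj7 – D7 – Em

A minor up to D minor is a perfect fourth; each chord root moves by that interval while the quality stays the same.
Fm: root F up a perfect fourth → Bb, giving Bbm.
Cm: root C up a perfect fourth → F, giving Fm.
Asus4: root A up a perfect fourth → D, giving Dsus4.
Fmaj7: root F up a perfect fourth → Bb, giving Bbmaj7.
D7: root D up a perfect fourth → G, giving G7.
Em: root E up a perfect fourth → A, giving Am.

Bbm Fm Dsus4 Bbmaj7 G7 Am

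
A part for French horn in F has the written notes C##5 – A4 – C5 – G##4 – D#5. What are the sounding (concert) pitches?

F##4 D4 F4 C##4 G#4

The French horn in F sounds a perfect fifth below written, so transpose each written note down a perfect fifth.
C##5 gives F##4
A4 gives D4
C5 gives F4
G##4 gives C##4
D#5 gives G#4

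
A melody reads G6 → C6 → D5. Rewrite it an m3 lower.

E6 A5 B4

G6 to E6
C6 to A5
D5 to B4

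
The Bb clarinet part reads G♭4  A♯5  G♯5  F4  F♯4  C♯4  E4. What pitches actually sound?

Fb4 G#5 F#5 Eb4 E4 B3 D4

Written C4 on the Bb clarinet sounds as Bb3, a major second lower; apply that shift to every note.
Gb4 gives Fb4
A#5 gives G#5
G#5 gives F#5
F4 gives Eb4
F#4 gives E4
C#4 gives B3
E4 gives D4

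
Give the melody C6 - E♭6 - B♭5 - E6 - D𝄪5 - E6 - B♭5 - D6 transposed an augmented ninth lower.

C6 to Bbb4
Eb6 to Dbb5
Bb5 to Abb4
E6 to Db5
D##5 to C#4
E6 to Db5
Bb5 to Abb4
D6 to Cb5

Bbb4 Dbb5 Abb4 Db5 C#4 Db5 Abb4 Cb5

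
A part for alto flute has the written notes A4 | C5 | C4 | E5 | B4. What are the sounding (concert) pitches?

The alto flute sounds a perfect fourth below written, so transpose each written note down a perfect fourth.
A4 to E4
C5 to G4
C4 to G3
E5 to B4
B4 to F#4

E4 G4 G3 B4 F#4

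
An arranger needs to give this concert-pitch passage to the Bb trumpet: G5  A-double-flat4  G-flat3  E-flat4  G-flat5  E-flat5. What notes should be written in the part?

A5 Bbb4 Ab3 F4 Ab5 F5

Written C4 sounds as Bb3 on the Bb trumpet, so concert pitches are written a major second up.
G5 gives A5
Abb4 gives Bbb4
Gb3 gives Ab3
Eb4 gives F4
Gb5 gives Ab5
Eb5 gives F5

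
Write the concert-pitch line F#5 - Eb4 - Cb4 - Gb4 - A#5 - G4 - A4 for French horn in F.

Written C4 sounds as F3 on the French horn in F, so concert pitches are written a perfect fifth up.
F#5 gives C#6
Eb4 gives Bb4
Cb4 gives Gb4
Gb4 gives Db5
A#5 gives E#6
G4 gives D5
A4 gives E5

C#6 Bb4 Gb4 Db5 E#6 D5 E5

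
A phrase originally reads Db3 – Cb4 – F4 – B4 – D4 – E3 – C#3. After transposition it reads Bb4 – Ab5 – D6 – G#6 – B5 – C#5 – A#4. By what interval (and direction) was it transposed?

From Db3 to Bb4 is 13 letter names — a thirteenth of some quality.
Db3 to Bb4 is 21 semitones, which makes it a major thirteenth; the second version is higher, so the direction is up.
Checking another pair — C#3 → A#4 — gives the same interval.

up a major thirteenth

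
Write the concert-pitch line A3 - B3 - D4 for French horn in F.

Written C4 sounds as F3 on the French horn in F, so concert pitches are written a perfect fifth up.
A3 becomes E4
B3 becomes F#4
D4 becomes A4

E4 F#4 A4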